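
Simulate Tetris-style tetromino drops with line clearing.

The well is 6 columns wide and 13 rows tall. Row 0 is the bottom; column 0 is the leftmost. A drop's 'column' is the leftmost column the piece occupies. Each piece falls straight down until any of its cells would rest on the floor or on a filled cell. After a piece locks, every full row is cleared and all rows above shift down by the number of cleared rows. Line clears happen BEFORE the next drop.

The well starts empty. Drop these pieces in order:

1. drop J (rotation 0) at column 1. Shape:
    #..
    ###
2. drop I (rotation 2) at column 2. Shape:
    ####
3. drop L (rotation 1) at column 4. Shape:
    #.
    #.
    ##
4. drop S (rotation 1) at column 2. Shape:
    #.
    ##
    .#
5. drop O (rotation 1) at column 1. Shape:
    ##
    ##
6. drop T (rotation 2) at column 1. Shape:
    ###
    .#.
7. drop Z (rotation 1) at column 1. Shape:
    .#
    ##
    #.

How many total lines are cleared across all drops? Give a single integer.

Answer: 0

Derivation:
Drop 1: J rot0 at col 1 lands with bottom-row=0; cleared 0 line(s) (total 0); column heights now [0 2 1 1 0 0], max=2
Drop 2: I rot2 at col 2 lands with bottom-row=1; cleared 0 line(s) (total 0); column heights now [0 2 2 2 2 2], max=2
Drop 3: L rot1 at col 4 lands with bottom-row=2; cleared 0 line(s) (total 0); column heights now [0 2 2 2 5 3], max=5
Drop 4: S rot1 at col 2 lands with bottom-row=2; cleared 0 line(s) (total 0); column heights now [0 2 5 4 5 3], max=5
Drop 5: O rot1 at col 1 lands with bottom-row=5; cleared 0 line(s) (total 0); column heights now [0 7 7 4 5 3], max=7
Drop 6: T rot2 at col 1 lands with bottom-row=7; cleared 0 line(s) (total 0); column heights now [0 9 9 9 5 3], max=9
Drop 7: Z rot1 at col 1 lands with bottom-row=9; cleared 0 line(s) (total 0); column heights now [0 11 12 9 5 3], max=12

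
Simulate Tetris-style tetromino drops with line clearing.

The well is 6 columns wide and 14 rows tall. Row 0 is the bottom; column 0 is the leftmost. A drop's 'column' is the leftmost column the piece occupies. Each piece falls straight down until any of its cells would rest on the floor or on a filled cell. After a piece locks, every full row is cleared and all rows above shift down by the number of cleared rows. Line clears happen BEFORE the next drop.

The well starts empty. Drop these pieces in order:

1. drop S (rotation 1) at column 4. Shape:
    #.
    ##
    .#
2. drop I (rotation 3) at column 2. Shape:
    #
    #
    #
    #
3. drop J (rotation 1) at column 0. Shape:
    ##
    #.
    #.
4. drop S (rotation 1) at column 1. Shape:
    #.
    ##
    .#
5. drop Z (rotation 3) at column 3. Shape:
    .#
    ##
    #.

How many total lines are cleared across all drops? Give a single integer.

Answer: 0

Derivation:
Drop 1: S rot1 at col 4 lands with bottom-row=0; cleared 0 line(s) (total 0); column heights now [0 0 0 0 3 2], max=3
Drop 2: I rot3 at col 2 lands with bottom-row=0; cleared 0 line(s) (total 0); column heights now [0 0 4 0 3 2], max=4
Drop 3: J rot1 at col 0 lands with bottom-row=0; cleared 0 line(s) (total 0); column heights now [3 3 4 0 3 2], max=4
Drop 4: S rot1 at col 1 lands with bottom-row=4; cleared 0 line(s) (total 0); column heights now [3 7 6 0 3 2], max=7
Drop 5: Z rot3 at col 3 lands with bottom-row=2; cleared 0 line(s) (total 0); column heights now [3 7 6 4 5 2], max=7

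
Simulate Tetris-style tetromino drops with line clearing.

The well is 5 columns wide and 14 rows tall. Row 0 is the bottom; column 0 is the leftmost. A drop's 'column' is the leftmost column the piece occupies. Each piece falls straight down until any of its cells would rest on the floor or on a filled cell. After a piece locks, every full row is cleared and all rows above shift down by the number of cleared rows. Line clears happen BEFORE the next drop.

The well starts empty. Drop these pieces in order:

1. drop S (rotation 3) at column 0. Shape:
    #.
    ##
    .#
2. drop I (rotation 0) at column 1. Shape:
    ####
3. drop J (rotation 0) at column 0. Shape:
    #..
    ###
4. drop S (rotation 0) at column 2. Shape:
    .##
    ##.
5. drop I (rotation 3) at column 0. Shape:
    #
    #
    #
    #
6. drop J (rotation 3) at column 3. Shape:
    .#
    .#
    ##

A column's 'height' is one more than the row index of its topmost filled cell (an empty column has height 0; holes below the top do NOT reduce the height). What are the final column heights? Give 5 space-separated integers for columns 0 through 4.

Answer: 8 3 4 6 8

Derivation:
Drop 1: S rot3 at col 0 lands with bottom-row=0; cleared 0 line(s) (total 0); column heights now [3 2 0 0 0], max=3
Drop 2: I rot0 at col 1 lands with bottom-row=2; cleared 1 line(s) (total 1); column heights now [2 2 0 0 0], max=2
Drop 3: J rot0 at col 0 lands with bottom-row=2; cleared 0 line(s) (total 1); column heights now [4 3 3 0 0], max=4
Drop 4: S rot0 at col 2 lands with bottom-row=3; cleared 0 line(s) (total 1); column heights now [4 3 4 5 5], max=5
Drop 5: I rot3 at col 0 lands with bottom-row=4; cleared 0 line(s) (total 1); column heights now [8 3 4 5 5], max=8
Drop 6: J rot3 at col 3 lands with bottom-row=5; cleared 0 line(s) (total 1); column heights now [8 3 4 6 8], max=8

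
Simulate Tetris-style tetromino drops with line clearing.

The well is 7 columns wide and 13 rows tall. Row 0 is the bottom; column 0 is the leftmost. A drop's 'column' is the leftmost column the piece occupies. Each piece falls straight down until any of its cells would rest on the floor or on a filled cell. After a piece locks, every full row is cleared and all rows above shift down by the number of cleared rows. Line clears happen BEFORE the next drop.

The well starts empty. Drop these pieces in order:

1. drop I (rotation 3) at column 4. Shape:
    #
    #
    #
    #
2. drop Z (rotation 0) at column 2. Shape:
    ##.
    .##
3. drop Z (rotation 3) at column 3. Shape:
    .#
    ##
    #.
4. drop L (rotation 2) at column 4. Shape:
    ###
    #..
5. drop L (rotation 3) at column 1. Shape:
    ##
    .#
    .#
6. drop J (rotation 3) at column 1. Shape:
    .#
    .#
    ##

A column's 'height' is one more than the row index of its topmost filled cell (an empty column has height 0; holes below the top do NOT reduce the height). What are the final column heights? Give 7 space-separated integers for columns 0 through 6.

Answer: 0 10 12 8 11 11 11

Derivation:
Drop 1: I rot3 at col 4 lands with bottom-row=0; cleared 0 line(s) (total 0); column heights now [0 0 0 0 4 0 0], max=4
Drop 2: Z rot0 at col 2 lands with bottom-row=4; cleared 0 line(s) (total 0); column heights now [0 0 6 6 5 0 0], max=6
Drop 3: Z rot3 at col 3 lands with bottom-row=6; cleared 0 line(s) (total 0); column heights now [0 0 6 8 9 0 0], max=9
Drop 4: L rot2 at col 4 lands with bottom-row=9; cleared 0 line(s) (total 0); column heights now [0 0 6 8 11 11 11], max=11
Drop 5: L rot3 at col 1 lands with bottom-row=6; cleared 0 line(s) (total 0); column heights now [0 9 9 8 11 11 11], max=11
Drop 6: J rot3 at col 1 lands with bottom-row=9; cleared 0 line(s) (total 0); column heights now [0 10 12 8 11 11 11], max=12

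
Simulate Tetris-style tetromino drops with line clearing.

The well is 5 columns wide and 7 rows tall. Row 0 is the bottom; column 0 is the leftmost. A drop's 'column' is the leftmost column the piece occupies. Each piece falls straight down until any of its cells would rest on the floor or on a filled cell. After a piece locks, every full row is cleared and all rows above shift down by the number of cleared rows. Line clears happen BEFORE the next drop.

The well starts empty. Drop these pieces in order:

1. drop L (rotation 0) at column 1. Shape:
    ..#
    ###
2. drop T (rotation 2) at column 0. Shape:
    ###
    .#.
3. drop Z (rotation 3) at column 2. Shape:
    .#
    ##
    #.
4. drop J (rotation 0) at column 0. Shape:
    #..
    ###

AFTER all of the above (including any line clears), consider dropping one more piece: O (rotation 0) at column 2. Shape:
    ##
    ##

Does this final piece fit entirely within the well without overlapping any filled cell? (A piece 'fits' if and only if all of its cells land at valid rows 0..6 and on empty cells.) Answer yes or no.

Drop 1: L rot0 at col 1 lands with bottom-row=0; cleared 0 line(s) (total 0); column heights now [0 1 1 2 0], max=2
Drop 2: T rot2 at col 0 lands with bottom-row=1; cleared 0 line(s) (total 0); column heights now [3 3 3 2 0], max=3
Drop 3: Z rot3 at col 2 lands with bottom-row=3; cleared 0 line(s) (total 0); column heights now [3 3 5 6 0], max=6
Drop 4: J rot0 at col 0 lands with bottom-row=5; cleared 0 line(s) (total 0); column heights now [7 6 6 6 0], max=7
Test piece O rot0 at col 2 (width 2): heights before test = [7 6 6 6 0]; fits = False

Answer: no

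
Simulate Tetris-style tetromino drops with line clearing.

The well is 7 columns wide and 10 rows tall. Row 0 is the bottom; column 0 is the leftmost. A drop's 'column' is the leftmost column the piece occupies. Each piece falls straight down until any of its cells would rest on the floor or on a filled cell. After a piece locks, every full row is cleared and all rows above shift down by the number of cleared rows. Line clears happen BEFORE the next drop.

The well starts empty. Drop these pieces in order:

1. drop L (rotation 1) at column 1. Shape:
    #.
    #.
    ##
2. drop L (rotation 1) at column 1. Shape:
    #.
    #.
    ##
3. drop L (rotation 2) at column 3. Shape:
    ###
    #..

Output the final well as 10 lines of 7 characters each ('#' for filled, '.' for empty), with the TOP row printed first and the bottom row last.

Answer: .......
.......
.......
.......
.#.....
.#.....
.##....
.#.....
.#.###.
.###...

Derivation:
Drop 1: L rot1 at col 1 lands with bottom-row=0; cleared 0 line(s) (total 0); column heights now [0 3 1 0 0 0 0], max=3
Drop 2: L rot1 at col 1 lands with bottom-row=3; cleared 0 line(s) (total 0); column heights now [0 6 4 0 0 0 0], max=6
Drop 3: L rot2 at col 3 lands with bottom-row=0; cleared 0 line(s) (total 0); column heights now [0 6 4 2 2 2 0], max=6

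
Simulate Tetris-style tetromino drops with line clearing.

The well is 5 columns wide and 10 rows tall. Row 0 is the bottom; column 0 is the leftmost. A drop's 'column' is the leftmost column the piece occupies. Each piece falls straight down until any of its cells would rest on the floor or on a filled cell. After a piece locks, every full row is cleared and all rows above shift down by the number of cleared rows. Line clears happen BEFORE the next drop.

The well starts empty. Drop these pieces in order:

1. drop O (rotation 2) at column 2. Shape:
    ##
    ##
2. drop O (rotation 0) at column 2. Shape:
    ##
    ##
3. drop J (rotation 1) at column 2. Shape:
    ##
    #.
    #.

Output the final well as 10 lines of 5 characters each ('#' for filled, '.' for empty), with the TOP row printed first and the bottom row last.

Drop 1: O rot2 at col 2 lands with bottom-row=0; cleared 0 line(s) (total 0); column heights now [0 0 2 2 0], max=2
Drop 2: O rot0 at col 2 lands with bottom-row=2; cleared 0 line(s) (total 0); column heights now [0 0 4 4 0], max=4
Drop 3: J rot1 at col 2 lands with bottom-row=4; cleared 0 line(s) (total 0); column heights now [0 0 7 7 0], max=7

Answer: .....
.....
.....
..##.
..#..
..#..
..##.
..##.
..##.
..##.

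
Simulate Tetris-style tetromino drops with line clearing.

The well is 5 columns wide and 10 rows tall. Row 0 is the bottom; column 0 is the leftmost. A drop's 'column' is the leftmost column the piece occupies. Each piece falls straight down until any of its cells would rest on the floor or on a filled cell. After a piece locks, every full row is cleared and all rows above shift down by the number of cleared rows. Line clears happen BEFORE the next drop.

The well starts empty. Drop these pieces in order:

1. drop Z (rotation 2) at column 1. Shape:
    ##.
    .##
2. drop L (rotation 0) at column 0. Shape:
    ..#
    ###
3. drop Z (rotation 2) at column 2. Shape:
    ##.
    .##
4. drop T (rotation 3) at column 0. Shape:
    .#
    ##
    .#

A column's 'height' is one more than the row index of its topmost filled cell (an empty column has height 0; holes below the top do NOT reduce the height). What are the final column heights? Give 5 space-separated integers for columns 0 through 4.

Drop 1: Z rot2 at col 1 lands with bottom-row=0; cleared 0 line(s) (total 0); column heights now [0 2 2 1 0], max=2
Drop 2: L rot0 at col 0 lands with bottom-row=2; cleared 0 line(s) (total 0); column heights now [3 3 4 1 0], max=4
Drop 3: Z rot2 at col 2 lands with bottom-row=3; cleared 0 line(s) (total 0); column heights now [3 3 5 5 4], max=5
Drop 4: T rot3 at col 0 lands with bottom-row=3; cleared 0 line(s) (total 0); column heights now [5 6 5 5 4], max=6

Answer: 5 6 5 5 4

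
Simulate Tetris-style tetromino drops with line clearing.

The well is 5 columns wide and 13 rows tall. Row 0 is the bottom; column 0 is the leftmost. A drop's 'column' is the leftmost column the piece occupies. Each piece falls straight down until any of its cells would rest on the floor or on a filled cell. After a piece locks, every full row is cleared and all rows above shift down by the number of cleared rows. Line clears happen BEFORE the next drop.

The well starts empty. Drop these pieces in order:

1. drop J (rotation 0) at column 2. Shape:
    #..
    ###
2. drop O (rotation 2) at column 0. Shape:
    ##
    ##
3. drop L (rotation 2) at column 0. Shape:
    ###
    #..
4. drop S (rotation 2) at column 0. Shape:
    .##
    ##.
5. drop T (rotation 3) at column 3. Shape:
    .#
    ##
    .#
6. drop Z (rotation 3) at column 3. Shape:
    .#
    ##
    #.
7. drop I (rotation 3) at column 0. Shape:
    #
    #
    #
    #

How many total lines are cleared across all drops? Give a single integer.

Drop 1: J rot0 at col 2 lands with bottom-row=0; cleared 0 line(s) (total 0); column heights now [0 0 2 1 1], max=2
Drop 2: O rot2 at col 0 lands with bottom-row=0; cleared 1 line(s) (total 1); column heights now [1 1 1 0 0], max=1
Drop 3: L rot2 at col 0 lands with bottom-row=1; cleared 0 line(s) (total 1); column heights now [3 3 3 0 0], max=3
Drop 4: S rot2 at col 0 lands with bottom-row=3; cleared 0 line(s) (total 1); column heights now [4 5 5 0 0], max=5
Drop 5: T rot3 at col 3 lands with bottom-row=0; cleared 0 line(s) (total 1); column heights now [4 5 5 2 3], max=5
Drop 6: Z rot3 at col 3 lands with bottom-row=2; cleared 1 line(s) (total 2); column heights now [3 4 4 3 4], max=4
Drop 7: I rot3 at col 0 lands with bottom-row=3; cleared 0 line(s) (total 2); column heights now [7 4 4 3 4], max=7

Answer: 2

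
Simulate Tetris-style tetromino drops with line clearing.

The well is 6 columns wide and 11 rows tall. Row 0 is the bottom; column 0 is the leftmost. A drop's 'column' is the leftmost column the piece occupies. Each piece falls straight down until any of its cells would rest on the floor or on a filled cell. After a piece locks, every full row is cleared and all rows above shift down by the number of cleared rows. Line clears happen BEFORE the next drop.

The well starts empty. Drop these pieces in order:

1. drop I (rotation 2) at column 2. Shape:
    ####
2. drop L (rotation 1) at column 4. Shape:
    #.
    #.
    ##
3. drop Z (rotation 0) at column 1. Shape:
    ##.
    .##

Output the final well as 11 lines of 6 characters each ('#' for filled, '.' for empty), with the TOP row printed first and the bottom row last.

Drop 1: I rot2 at col 2 lands with bottom-row=0; cleared 0 line(s) (total 0); column heights now [0 0 1 1 1 1], max=1
Drop 2: L rot1 at col 4 lands with bottom-row=1; cleared 0 line(s) (total 0); column heights now [0 0 1 1 4 2], max=4
Drop 3: Z rot0 at col 1 lands with bottom-row=1; cleared 0 line(s) (total 0); column heights now [0 3 3 2 4 2], max=4

Answer: ......
......
......
......
......
......
......
....#.
.##.#.
..####
..####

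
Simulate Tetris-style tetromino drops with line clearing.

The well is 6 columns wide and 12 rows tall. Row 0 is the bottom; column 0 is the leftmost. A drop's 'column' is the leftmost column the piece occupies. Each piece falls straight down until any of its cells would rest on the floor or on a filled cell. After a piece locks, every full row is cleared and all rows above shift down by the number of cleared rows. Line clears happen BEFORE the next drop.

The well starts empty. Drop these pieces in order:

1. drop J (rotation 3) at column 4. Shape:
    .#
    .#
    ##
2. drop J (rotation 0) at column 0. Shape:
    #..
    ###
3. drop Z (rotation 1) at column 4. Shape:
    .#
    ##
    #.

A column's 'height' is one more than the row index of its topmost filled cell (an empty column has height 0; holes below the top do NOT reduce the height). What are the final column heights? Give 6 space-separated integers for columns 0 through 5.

Answer: 2 1 1 0 4 5

Derivation:
Drop 1: J rot3 at col 4 lands with bottom-row=0; cleared 0 line(s) (total 0); column heights now [0 0 0 0 1 3], max=3
Drop 2: J rot0 at col 0 lands with bottom-row=0; cleared 0 line(s) (total 0); column heights now [2 1 1 0 1 3], max=3
Drop 3: Z rot1 at col 4 lands with bottom-row=2; cleared 0 line(s) (total 0); column heights now [2 1 1 0 4 5], max=5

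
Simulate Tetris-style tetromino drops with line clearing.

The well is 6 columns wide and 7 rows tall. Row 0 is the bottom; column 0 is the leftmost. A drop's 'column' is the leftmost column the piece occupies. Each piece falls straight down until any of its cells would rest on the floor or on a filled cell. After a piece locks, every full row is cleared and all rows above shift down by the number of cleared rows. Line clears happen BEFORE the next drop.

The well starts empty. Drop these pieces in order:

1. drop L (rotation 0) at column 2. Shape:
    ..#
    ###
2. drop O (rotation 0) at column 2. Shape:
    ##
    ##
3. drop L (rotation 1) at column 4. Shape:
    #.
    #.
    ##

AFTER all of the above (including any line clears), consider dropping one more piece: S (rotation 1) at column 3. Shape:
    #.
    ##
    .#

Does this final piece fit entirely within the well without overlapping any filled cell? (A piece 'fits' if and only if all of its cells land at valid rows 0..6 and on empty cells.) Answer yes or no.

Drop 1: L rot0 at col 2 lands with bottom-row=0; cleared 0 line(s) (total 0); column heights now [0 0 1 1 2 0], max=2
Drop 2: O rot0 at col 2 lands with bottom-row=1; cleared 0 line(s) (total 0); column heights now [0 0 3 3 2 0], max=3
Drop 3: L rot1 at col 4 lands with bottom-row=2; cleared 0 line(s) (total 0); column heights now [0 0 3 3 5 3], max=5
Test piece S rot1 at col 3 (width 2): heights before test = [0 0 3 3 5 3]; fits = False

Answer: no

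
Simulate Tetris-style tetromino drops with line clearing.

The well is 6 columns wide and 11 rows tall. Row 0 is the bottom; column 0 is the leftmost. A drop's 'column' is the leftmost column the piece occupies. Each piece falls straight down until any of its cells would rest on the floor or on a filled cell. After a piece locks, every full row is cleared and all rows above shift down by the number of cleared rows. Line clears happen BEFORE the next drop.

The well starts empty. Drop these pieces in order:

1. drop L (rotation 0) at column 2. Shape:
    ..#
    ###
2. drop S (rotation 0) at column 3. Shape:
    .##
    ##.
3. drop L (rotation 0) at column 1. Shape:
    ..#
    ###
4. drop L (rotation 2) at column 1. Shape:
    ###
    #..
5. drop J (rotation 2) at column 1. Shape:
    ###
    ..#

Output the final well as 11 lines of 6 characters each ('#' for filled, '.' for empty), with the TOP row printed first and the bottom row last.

Drop 1: L rot0 at col 2 lands with bottom-row=0; cleared 0 line(s) (total 0); column heights now [0 0 1 1 2 0], max=2
Drop 2: S rot0 at col 3 lands with bottom-row=2; cleared 0 line(s) (total 0); column heights now [0 0 1 3 4 4], max=4
Drop 3: L rot0 at col 1 lands with bottom-row=3; cleared 0 line(s) (total 0); column heights now [0 4 4 5 4 4], max=5
Drop 4: L rot2 at col 1 lands with bottom-row=4; cleared 0 line(s) (total 0); column heights now [0 6 6 6 4 4], max=6
Drop 5: J rot2 at col 1 lands with bottom-row=6; cleared 0 line(s) (total 0); column heights now [0 8 8 8 4 4], max=8

Answer: ......
......
......
.###..
...#..
.###..
.#.#..
.#####
...##.
....#.
..###.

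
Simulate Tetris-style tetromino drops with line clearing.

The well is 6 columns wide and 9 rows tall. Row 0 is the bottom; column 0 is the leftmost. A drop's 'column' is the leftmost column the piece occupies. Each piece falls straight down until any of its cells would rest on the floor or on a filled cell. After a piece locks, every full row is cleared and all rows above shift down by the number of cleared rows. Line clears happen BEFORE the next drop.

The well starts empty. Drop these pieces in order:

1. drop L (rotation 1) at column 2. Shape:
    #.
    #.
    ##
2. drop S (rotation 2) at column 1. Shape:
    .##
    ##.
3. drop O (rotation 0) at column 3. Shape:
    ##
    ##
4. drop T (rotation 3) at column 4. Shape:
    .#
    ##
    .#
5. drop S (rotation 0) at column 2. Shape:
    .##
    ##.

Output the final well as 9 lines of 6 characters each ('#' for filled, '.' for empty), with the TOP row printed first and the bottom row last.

Answer: ...###
..####
...###
...##.
..##..
.##...
..#...
..#...
..##..

Derivation:
Drop 1: L rot1 at col 2 lands with bottom-row=0; cleared 0 line(s) (total 0); column heights now [0 0 3 1 0 0], max=3
Drop 2: S rot2 at col 1 lands with bottom-row=3; cleared 0 line(s) (total 0); column heights now [0 4 5 5 0 0], max=5
Drop 3: O rot0 at col 3 lands with bottom-row=5; cleared 0 line(s) (total 0); column heights now [0 4 5 7 7 0], max=7
Drop 4: T rot3 at col 4 lands with bottom-row=6; cleared 0 line(s) (total 0); column heights now [0 4 5 7 8 9], max=9
Drop 5: S rot0 at col 2 lands with bottom-row=7; cleared 0 line(s) (total 0); column heights now [0 4 8 9 9 9], max=9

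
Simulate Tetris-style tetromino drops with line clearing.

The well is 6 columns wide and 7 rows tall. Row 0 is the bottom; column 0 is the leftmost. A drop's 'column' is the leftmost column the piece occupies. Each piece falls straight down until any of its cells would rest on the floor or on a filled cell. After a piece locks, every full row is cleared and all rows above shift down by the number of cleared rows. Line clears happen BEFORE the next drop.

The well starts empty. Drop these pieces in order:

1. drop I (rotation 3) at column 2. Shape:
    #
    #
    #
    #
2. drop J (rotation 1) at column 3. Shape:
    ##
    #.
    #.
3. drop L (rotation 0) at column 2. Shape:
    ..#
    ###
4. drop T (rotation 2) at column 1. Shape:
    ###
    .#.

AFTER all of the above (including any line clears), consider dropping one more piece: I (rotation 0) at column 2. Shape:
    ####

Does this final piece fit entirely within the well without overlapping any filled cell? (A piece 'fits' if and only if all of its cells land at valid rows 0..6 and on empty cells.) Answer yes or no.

Drop 1: I rot3 at col 2 lands with bottom-row=0; cleared 0 line(s) (total 0); column heights now [0 0 4 0 0 0], max=4
Drop 2: J rot1 at col 3 lands with bottom-row=0; cleared 0 line(s) (total 0); column heights now [0 0 4 3 3 0], max=4
Drop 3: L rot0 at col 2 lands with bottom-row=4; cleared 0 line(s) (total 0); column heights now [0 0 5 5 6 0], max=6
Drop 4: T rot2 at col 1 lands with bottom-row=5; cleared 0 line(s) (total 0); column heights now [0 7 7 7 6 0], max=7
Test piece I rot0 at col 2 (width 4): heights before test = [0 7 7 7 6 0]; fits = False

Answer: no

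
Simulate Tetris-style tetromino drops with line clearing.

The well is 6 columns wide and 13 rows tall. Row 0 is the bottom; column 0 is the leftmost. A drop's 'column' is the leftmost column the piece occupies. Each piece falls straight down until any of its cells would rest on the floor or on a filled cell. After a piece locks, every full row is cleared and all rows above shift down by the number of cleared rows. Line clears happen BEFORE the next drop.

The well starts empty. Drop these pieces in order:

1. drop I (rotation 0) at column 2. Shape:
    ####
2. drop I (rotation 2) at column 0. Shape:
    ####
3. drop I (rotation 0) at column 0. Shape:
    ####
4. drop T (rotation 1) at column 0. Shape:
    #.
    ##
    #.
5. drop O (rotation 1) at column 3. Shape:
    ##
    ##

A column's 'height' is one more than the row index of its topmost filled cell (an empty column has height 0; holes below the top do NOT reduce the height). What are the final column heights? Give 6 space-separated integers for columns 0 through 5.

Drop 1: I rot0 at col 2 lands with bottom-row=0; cleared 0 line(s) (total 0); column heights now [0 0 1 1 1 1], max=1
Drop 2: I rot2 at col 0 lands with bottom-row=1; cleared 0 line(s) (total 0); column heights now [2 2 2 2 1 1], max=2
Drop 3: I rot0 at col 0 lands with bottom-row=2; cleared 0 line(s) (total 0); column heights now [3 3 3 3 1 1], max=3
Drop 4: T rot1 at col 0 lands with bottom-row=3; cleared 0 line(s) (total 0); column heights now [6 5 3 3 1 1], max=6
Drop 5: O rot1 at col 3 lands with bottom-row=3; cleared 0 line(s) (total 0); column heights now [6 5 3 5 5 1], max=6

Answer: 6 5 3 5 5 1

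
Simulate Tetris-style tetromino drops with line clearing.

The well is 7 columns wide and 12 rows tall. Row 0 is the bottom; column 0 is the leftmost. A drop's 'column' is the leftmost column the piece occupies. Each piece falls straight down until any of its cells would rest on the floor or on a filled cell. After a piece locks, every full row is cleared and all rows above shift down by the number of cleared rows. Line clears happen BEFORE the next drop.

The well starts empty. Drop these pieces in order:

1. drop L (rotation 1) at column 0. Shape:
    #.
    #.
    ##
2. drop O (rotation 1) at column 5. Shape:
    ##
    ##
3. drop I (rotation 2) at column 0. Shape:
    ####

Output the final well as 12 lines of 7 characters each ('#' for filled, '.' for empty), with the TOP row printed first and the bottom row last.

Drop 1: L rot1 at col 0 lands with bottom-row=0; cleared 0 line(s) (total 0); column heights now [3 1 0 0 0 0 0], max=3
Drop 2: O rot1 at col 5 lands with bottom-row=0; cleared 0 line(s) (total 0); column heights now [3 1 0 0 0 2 2], max=3
Drop 3: I rot2 at col 0 lands with bottom-row=3; cleared 0 line(s) (total 0); column heights now [4 4 4 4 0 2 2], max=4

Answer: .......
.......
.......
.......
.......
.......
.......
.......
####...
#......
#....##
##...##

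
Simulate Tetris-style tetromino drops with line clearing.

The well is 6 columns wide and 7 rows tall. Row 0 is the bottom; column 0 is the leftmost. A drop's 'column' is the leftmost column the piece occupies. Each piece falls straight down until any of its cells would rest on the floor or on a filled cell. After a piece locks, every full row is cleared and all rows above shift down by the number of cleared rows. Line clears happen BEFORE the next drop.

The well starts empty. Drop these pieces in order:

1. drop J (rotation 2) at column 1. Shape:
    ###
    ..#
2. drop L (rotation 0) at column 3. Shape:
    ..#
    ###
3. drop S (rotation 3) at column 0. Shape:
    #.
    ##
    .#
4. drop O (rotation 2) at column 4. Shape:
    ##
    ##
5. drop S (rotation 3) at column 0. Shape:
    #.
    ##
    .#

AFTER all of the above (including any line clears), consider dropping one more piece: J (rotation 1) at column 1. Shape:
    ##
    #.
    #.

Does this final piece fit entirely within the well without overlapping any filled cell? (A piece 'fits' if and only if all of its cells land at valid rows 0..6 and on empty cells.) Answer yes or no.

Answer: no

Derivation:
Drop 1: J rot2 at col 1 lands with bottom-row=0; cleared 0 line(s) (total 0); column heights now [0 2 2 2 0 0], max=2
Drop 2: L rot0 at col 3 lands with bottom-row=2; cleared 0 line(s) (total 0); column heights now [0 2 2 3 3 4], max=4
Drop 3: S rot3 at col 0 lands with bottom-row=2; cleared 0 line(s) (total 0); column heights now [5 4 2 3 3 4], max=5
Drop 4: O rot2 at col 4 lands with bottom-row=4; cleared 0 line(s) (total 0); column heights now [5 4 2 3 6 6], max=6
Drop 5: S rot3 at col 0 lands with bottom-row=4; cleared 0 line(s) (total 0); column heights now [7 6 2 3 6 6], max=7
Test piece J rot1 at col 1 (width 2): heights before test = [7 6 2 3 6 6]; fits = False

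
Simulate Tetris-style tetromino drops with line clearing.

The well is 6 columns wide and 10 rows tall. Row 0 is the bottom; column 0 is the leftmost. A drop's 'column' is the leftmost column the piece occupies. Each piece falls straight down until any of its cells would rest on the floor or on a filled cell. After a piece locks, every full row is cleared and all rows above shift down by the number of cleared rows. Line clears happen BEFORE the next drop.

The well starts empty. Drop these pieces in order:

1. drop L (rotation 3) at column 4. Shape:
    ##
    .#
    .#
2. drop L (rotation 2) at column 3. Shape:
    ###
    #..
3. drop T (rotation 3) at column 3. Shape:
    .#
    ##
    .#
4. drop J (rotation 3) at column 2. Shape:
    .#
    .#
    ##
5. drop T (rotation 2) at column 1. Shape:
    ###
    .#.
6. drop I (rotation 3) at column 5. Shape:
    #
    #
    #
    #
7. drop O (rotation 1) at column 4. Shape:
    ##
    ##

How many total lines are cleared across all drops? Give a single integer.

Answer: 0

Derivation:
Drop 1: L rot3 at col 4 lands with bottom-row=0; cleared 0 line(s) (total 0); column heights now [0 0 0 0 3 3], max=3
Drop 2: L rot2 at col 3 lands with bottom-row=2; cleared 0 line(s) (total 0); column heights now [0 0 0 4 4 4], max=4
Drop 3: T rot3 at col 3 lands with bottom-row=4; cleared 0 line(s) (total 0); column heights now [0 0 0 6 7 4], max=7
Drop 4: J rot3 at col 2 lands with bottom-row=6; cleared 0 line(s) (total 0); column heights now [0 0 7 9 7 4], max=9
Drop 5: T rot2 at col 1 lands with bottom-row=8; cleared 0 line(s) (total 0); column heights now [0 10 10 10 7 4], max=10
Drop 6: I rot3 at col 5 lands with bottom-row=4; cleared 0 line(s) (total 0); column heights now [0 10 10 10 7 8], max=10
Drop 7: O rot1 at col 4 lands with bottom-row=8; cleared 0 line(s) (total 0); column heights now [0 10 10 10 10 10], max=10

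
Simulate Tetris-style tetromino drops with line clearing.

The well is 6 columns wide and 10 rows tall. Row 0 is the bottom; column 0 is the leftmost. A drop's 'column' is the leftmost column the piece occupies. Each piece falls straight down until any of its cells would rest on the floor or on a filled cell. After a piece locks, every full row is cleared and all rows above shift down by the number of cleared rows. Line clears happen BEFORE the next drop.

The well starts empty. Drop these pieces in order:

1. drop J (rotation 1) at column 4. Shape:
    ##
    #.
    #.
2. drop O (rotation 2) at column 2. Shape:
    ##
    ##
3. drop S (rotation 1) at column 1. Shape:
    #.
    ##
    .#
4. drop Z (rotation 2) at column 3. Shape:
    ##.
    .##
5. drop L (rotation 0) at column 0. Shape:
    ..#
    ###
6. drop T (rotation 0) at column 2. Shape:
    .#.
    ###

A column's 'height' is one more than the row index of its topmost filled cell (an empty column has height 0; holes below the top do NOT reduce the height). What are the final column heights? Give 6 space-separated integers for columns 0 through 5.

Answer: 6 6 8 9 8 4

Derivation:
Drop 1: J rot1 at col 4 lands with bottom-row=0; cleared 0 line(s) (total 0); column heights now [0 0 0 0 3 3], max=3
Drop 2: O rot2 at col 2 lands with bottom-row=0; cleared 0 line(s) (total 0); column heights now [0 0 2 2 3 3], max=3
Drop 3: S rot1 at col 1 lands with bottom-row=2; cleared 0 line(s) (total 0); column heights now [0 5 4 2 3 3], max=5
Drop 4: Z rot2 at col 3 lands with bottom-row=3; cleared 0 line(s) (total 0); column heights now [0 5 4 5 5 4], max=5
Drop 5: L rot0 at col 0 lands with bottom-row=5; cleared 0 line(s) (total 0); column heights now [6 6 7 5 5 4], max=7
Drop 6: T rot0 at col 2 lands with bottom-row=7; cleared 0 line(s) (total 0); column heights now [6 6 8 9 8 4], max=9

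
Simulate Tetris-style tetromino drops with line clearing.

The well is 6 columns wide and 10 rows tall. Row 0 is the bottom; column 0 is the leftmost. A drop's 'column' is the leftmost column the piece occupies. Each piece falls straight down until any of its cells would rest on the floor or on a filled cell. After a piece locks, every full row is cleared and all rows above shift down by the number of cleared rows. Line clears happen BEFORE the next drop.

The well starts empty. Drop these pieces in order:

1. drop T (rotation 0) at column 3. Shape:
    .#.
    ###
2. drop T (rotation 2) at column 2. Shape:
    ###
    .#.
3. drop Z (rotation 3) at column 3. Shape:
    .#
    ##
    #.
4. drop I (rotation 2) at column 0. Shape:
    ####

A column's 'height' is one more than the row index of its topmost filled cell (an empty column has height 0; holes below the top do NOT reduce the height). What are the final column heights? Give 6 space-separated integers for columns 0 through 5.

Answer: 6 6 6 6 6 1

Derivation:
Drop 1: T rot0 at col 3 lands with bottom-row=0; cleared 0 line(s) (total 0); column heights now [0 0 0 1 2 1], max=2
Drop 2: T rot2 at col 2 lands with bottom-row=1; cleared 0 line(s) (total 0); column heights now [0 0 3 3 3 1], max=3
Drop 3: Z rot3 at col 3 lands with bottom-row=3; cleared 0 line(s) (total 0); column heights now [0 0 3 5 6 1], max=6
Drop 4: I rot2 at col 0 lands with bottom-row=5; cleared 0 line(s) (total 0); column heights now [6 6 6 6 6 1], max=6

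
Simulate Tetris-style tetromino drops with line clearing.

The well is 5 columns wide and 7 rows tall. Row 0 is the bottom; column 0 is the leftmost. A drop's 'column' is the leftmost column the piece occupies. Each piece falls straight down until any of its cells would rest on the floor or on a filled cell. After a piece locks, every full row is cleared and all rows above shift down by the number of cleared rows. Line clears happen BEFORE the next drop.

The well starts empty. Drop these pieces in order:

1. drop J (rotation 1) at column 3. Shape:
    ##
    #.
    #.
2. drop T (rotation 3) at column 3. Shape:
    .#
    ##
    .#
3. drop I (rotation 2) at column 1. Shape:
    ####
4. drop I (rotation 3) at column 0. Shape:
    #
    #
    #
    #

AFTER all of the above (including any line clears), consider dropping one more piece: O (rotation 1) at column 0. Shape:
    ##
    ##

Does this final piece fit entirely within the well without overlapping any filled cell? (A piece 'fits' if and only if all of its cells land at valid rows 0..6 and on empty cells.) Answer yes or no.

Drop 1: J rot1 at col 3 lands with bottom-row=0; cleared 0 line(s) (total 0); column heights now [0 0 0 3 3], max=3
Drop 2: T rot3 at col 3 lands with bottom-row=3; cleared 0 line(s) (total 0); column heights now [0 0 0 5 6], max=6
Drop 3: I rot2 at col 1 lands with bottom-row=6; cleared 0 line(s) (total 0); column heights now [0 7 7 7 7], max=7
Drop 4: I rot3 at col 0 lands with bottom-row=0; cleared 0 line(s) (total 0); column heights now [4 7 7 7 7], max=7
Test piece O rot1 at col 0 (width 2): heights before test = [4 7 7 7 7]; fits = False

Answer: no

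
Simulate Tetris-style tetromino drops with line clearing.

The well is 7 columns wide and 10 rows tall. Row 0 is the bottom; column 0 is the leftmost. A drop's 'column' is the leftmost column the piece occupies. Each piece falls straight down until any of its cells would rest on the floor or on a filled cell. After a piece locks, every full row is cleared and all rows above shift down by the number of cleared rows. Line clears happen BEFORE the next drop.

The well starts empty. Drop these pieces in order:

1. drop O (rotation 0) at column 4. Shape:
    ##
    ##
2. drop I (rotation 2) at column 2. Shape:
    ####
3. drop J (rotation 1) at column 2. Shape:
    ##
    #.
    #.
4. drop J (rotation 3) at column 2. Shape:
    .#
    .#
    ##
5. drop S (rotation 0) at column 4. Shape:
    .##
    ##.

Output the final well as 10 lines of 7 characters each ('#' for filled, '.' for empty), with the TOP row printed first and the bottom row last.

Drop 1: O rot0 at col 4 lands with bottom-row=0; cleared 0 line(s) (total 0); column heights now [0 0 0 0 2 2 0], max=2
Drop 2: I rot2 at col 2 lands with bottom-row=2; cleared 0 line(s) (total 0); column heights now [0 0 3 3 3 3 0], max=3
Drop 3: J rot1 at col 2 lands with bottom-row=3; cleared 0 line(s) (total 0); column heights now [0 0 6 6 3 3 0], max=6
Drop 4: J rot3 at col 2 lands with bottom-row=6; cleared 0 line(s) (total 0); column heights now [0 0 7 9 3 3 0], max=9
Drop 5: S rot0 at col 4 lands with bottom-row=3; cleared 0 line(s) (total 0); column heights now [0 0 7 9 4 5 5], max=9

Answer: .......
...#...
...#...
..##...
..##...
..#..##
..#.##.
..####.
....##.
....##.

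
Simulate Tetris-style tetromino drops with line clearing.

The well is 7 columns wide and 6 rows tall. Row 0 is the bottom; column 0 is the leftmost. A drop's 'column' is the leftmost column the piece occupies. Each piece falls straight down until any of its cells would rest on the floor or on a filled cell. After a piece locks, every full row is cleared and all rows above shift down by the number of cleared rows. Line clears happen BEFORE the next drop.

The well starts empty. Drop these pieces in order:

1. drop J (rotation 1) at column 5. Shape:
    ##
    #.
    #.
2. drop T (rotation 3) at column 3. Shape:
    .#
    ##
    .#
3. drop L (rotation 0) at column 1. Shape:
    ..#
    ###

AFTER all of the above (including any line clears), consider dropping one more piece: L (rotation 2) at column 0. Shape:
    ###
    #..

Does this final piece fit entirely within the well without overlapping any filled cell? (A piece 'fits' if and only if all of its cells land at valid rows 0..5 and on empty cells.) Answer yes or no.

Drop 1: J rot1 at col 5 lands with bottom-row=0; cleared 0 line(s) (total 0); column heights now [0 0 0 0 0 3 3], max=3
Drop 2: T rot3 at col 3 lands with bottom-row=0; cleared 0 line(s) (total 0); column heights now [0 0 0 2 3 3 3], max=3
Drop 3: L rot0 at col 1 lands with bottom-row=2; cleared 0 line(s) (total 0); column heights now [0 3 3 4 3 3 3], max=4
Test piece L rot2 at col 0 (width 3): heights before test = [0 3 3 4 3 3 3]; fits = True

Answer: yes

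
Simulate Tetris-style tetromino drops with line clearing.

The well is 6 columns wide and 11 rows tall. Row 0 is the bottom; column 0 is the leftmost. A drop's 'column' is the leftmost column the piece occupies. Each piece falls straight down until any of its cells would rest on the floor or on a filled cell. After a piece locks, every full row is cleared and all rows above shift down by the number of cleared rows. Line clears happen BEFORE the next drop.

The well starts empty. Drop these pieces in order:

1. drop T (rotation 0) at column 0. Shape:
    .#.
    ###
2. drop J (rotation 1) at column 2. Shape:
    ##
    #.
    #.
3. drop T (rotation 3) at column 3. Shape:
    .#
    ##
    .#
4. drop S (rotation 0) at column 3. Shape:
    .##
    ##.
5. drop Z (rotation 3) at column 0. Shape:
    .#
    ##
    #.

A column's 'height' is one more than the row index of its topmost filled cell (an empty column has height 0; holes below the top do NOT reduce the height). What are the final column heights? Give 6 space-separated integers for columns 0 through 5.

Answer: 3 4 4 7 8 8

Derivation:
Drop 1: T rot0 at col 0 lands with bottom-row=0; cleared 0 line(s) (total 0); column heights now [1 2 1 0 0 0], max=2
Drop 2: J rot1 at col 2 lands with bottom-row=1; cleared 0 line(s) (total 0); column heights now [1 2 4 4 0 0], max=4
Drop 3: T rot3 at col 3 lands with bottom-row=3; cleared 0 line(s) (total 0); column heights now [1 2 4 5 6 0], max=6
Drop 4: S rot0 at col 3 lands with bottom-row=6; cleared 0 line(s) (total 0); column heights now [1 2 4 7 8 8], max=8
Drop 5: Z rot3 at col 0 lands with bottom-row=1; cleared 0 line(s) (total 0); column heights now [3 4 4 7 8 8], max=8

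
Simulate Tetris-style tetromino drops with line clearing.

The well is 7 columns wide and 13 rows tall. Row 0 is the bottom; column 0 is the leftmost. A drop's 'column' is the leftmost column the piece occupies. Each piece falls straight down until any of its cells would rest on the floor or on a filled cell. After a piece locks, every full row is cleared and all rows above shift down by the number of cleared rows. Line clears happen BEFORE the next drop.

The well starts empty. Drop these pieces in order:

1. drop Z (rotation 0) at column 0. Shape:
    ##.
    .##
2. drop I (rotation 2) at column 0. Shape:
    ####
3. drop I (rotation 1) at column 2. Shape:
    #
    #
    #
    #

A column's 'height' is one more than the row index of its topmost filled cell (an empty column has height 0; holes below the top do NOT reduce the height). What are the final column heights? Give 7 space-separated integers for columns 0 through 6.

Drop 1: Z rot0 at col 0 lands with bottom-row=0; cleared 0 line(s) (total 0); column heights now [2 2 1 0 0 0 0], max=2
Drop 2: I rot2 at col 0 lands with bottom-row=2; cleared 0 line(s) (total 0); column heights now [3 3 3 3 0 0 0], max=3
Drop 3: I rot1 at col 2 lands with bottom-row=3; cleared 0 line(s) (total 0); column heights now [3 3 7 3 0 0 0], max=7

Answer: 3 3 7 3 0 0 0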